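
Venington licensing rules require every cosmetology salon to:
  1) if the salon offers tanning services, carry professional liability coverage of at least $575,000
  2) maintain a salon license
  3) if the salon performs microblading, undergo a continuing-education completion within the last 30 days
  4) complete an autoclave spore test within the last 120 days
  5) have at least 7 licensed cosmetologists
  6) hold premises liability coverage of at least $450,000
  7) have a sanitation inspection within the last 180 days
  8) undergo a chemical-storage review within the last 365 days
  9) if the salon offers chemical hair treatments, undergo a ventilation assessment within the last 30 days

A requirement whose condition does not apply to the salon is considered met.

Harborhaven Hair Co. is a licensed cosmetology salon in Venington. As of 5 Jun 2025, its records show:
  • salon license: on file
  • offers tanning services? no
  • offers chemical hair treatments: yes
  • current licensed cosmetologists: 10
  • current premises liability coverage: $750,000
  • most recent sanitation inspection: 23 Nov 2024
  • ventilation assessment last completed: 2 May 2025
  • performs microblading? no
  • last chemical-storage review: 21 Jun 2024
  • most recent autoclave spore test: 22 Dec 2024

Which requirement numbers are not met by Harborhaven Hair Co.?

1. condition 'offers tanning services' does not hold → requirement n/a → met
2. salon license present → met
3. condition 'performs microblading' does not hold → requirement n/a → met
4. autoclave spore test 165 days ago vs limit 120 → not met
5. licensed cosmetologists 10 ≥ 7 → met
6. premises liability coverage $750,000 ≥ $450,000 → met
7. sanitation inspection 194 days ago vs limit 180 → not met
8. chemical-storage review 349 days ago vs limit 365 → met
9. condition 'offers chemical hair treatments' holds; ventilation assessment 34 days ago vs limit 30 → not met
Not met: 4, 7, 9

4, 7, 9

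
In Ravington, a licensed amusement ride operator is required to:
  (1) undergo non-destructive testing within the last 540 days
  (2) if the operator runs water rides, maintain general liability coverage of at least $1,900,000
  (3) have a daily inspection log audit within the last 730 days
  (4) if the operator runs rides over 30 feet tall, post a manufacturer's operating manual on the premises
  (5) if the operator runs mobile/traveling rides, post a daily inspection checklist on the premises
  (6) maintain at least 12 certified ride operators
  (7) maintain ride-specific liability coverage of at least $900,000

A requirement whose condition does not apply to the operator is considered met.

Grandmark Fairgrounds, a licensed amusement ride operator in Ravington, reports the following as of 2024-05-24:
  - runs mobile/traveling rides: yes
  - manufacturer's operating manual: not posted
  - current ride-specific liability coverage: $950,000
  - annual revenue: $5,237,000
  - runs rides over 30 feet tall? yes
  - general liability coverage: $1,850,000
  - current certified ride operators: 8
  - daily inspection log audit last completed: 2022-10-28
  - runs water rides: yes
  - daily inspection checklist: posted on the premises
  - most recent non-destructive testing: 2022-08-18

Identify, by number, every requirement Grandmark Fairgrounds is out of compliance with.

1, 2, 4, 6

1. non-destructive testing 645 days ago vs limit 540 → not met
2. condition 'runs water rides' holds; general liability coverage $1,850,000 < $1,900,000 → not met
3. daily inspection log audit 574 days ago vs limit 730 → met
4. condition 'runs rides over 30 feet tall' holds; manufacturer's operating manual absent → not met
5. condition 'runs mobile/traveling rides' holds; daily inspection checklist present → met
6. certified ride operators 8 < 12 → not met
7. ride-specific liability coverage $950,000 ≥ $900,000 → met
Not met: 1, 2, 4, 6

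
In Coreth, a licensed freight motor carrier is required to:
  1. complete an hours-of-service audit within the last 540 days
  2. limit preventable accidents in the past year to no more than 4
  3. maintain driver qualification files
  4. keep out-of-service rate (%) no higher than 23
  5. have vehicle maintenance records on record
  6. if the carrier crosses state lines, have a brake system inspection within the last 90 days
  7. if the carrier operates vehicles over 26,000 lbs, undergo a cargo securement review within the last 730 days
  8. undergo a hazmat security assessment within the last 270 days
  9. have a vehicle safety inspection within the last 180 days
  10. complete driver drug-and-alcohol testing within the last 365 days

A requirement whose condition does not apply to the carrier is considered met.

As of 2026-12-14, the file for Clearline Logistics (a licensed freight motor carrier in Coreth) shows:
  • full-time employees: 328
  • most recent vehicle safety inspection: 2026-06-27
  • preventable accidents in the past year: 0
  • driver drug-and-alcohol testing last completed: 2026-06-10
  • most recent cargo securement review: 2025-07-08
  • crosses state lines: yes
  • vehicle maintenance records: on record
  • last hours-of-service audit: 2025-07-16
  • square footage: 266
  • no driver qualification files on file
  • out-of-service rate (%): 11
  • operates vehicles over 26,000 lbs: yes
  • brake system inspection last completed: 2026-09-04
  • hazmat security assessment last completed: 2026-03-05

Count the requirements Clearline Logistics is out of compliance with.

1. hours-of-service audit 516 days ago vs limit 540 → met
2. preventable accidents in the past year 0 ≤ 4 → met
3. driver qualification files absent → not met
4. out-of-service rate (%) 11 ≤ 23 → met
5. vehicle maintenance records present → met
6. condition 'crosses state lines' holds; brake system inspection 101 days ago vs limit 90 → not met
7. condition 'operates vehicles over 26,000 lbs' holds; cargo securement review 524 days ago vs limit 730 → met
8. hazmat security assessment 284 days ago vs limit 270 → not met
9. vehicle safety inspection 170 days ago vs limit 180 → met
10. driver drug-and-alcohol testing 187 days ago vs limit 365 → met
Not met: 3 of 10

3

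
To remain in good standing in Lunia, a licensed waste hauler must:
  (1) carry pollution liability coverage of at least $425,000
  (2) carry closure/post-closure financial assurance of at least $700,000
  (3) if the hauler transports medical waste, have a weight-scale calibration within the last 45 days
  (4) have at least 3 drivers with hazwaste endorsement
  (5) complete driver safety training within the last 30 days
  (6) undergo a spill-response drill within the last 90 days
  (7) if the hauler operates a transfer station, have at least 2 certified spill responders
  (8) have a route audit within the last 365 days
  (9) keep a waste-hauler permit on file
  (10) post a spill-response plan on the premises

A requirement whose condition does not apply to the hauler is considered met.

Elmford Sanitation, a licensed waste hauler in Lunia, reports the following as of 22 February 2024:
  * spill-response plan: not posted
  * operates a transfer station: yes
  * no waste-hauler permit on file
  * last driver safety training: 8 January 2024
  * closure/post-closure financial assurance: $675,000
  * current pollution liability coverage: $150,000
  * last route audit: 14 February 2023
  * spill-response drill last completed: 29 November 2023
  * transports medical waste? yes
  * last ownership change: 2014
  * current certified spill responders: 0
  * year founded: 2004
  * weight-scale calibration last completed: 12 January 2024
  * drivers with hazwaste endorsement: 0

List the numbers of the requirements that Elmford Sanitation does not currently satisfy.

1, 2, 4, 5, 7, 8, 9, 10

1. pollution liability coverage $150,000 < $425,000 → not met
2. closure/post-closure financial assurance $675,000 < $700,000 → not met
3. condition 'transports medical waste' holds; weight-scale calibration 41 days ago vs limit 45 → met
4. drivers with hazwaste endorsement 0 < 3 → not met
5. driver safety training 45 days ago vs limit 30 → not met
6. spill-response drill 85 days ago vs limit 90 → met
7. condition 'operates a transfer station' holds; certified spill responders 0 < 2 → not met
8. route audit 373 days ago vs limit 365 → not met
9. waste-hauler permit absent → not met
10. spill-response plan absent → not met
Not met: 1, 2, 4, 5, 7, 8, 9, 10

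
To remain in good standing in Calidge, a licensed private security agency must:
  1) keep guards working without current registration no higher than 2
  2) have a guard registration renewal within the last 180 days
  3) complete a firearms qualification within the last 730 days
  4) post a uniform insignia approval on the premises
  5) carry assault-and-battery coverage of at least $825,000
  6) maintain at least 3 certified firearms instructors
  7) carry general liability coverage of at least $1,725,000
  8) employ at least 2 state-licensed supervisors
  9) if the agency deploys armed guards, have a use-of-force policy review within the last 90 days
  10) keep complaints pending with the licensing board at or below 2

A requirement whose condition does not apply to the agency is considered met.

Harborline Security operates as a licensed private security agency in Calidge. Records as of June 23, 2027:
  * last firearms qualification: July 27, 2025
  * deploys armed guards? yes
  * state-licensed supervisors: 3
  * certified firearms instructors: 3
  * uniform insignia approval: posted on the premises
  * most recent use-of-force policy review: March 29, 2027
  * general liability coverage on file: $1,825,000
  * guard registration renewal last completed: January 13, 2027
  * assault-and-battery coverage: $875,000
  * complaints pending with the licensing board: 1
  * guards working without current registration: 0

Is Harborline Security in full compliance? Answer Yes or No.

1. guards working without current registration 0 ≤ 2 → met
2. guard registration renewal 161 days ago vs limit 180 → met
3. firearms qualification 696 days ago vs limit 730 → met
4. uniform insignia approval present → met
5. assault-and-battery coverage $875,000 ≥ $825,000 → met
6. certified firearms instructors 3 ≥ 3 → met
7. general liability coverage $1,825,000 ≥ $1,725,000 → met
8. state-licensed supervisors 3 ≥ 2 → met
9. condition 'deploys armed guards' holds; use-of-force policy review 86 days ago vs limit 90 → met
10. complaints pending with the licensing board 1 ≤ 2 → met
All met.

Yes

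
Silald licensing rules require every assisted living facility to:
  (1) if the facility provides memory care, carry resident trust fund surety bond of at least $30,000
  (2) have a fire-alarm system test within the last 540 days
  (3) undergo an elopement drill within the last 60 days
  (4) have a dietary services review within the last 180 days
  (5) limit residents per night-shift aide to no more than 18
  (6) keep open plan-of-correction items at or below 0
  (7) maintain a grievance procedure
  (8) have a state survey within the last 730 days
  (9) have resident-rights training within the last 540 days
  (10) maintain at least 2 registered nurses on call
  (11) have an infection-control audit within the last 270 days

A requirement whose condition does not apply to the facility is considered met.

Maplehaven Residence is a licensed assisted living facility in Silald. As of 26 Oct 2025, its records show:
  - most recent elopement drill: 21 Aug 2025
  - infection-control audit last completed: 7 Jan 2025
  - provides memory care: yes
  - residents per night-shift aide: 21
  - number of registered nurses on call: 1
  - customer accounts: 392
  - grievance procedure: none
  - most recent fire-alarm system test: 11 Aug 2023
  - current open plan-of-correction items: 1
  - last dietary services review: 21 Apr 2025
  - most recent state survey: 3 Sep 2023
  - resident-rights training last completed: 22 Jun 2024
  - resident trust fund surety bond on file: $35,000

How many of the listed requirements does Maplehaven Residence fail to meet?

9

1. condition 'provides memory care' holds; resident trust fund surety bond $35,000 ≥ $30,000 → met
2. fire-alarm system test 807 days ago vs limit 540 → not met
3. elopement drill 66 days ago vs limit 60 → not met
4. dietary services review 188 days ago vs limit 180 → not met
5. residents per night-shift aide 21 > 18 → not met
6. open plan-of-correction items 1 > 0 → not met
7. grievance procedure absent → not met
8. state survey 784 days ago vs limit 730 → not met
9. resident-rights training 491 days ago vs limit 540 → met
10. registered nurses on call 1 < 2 → not met
11. infection-control audit 292 days ago vs limit 270 → not met
Not met: 9 of 11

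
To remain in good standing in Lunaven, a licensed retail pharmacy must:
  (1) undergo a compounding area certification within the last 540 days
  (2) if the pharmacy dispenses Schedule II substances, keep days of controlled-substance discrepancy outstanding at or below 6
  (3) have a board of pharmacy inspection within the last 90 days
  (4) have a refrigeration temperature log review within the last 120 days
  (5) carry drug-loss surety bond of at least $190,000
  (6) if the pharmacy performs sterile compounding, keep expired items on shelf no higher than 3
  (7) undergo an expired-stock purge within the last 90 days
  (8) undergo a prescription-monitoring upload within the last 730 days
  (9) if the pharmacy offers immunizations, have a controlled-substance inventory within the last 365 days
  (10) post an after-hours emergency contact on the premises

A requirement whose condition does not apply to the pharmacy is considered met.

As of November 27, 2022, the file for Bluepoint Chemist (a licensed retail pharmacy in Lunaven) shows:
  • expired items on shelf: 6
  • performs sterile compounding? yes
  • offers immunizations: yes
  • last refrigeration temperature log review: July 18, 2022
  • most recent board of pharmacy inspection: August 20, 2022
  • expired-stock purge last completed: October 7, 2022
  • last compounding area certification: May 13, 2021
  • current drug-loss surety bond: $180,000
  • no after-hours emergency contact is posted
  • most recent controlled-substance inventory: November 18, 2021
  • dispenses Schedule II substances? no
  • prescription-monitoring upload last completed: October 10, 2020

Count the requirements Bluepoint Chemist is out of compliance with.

1. compounding area certification 563 days ago vs limit 540 → not met
2. condition 'dispenses Schedule II substances' does not hold → requirement n/a → met
3. board of pharmacy inspection 99 days ago vs limit 90 → not met
4. refrigeration temperature log review 132 days ago vs limit 120 → not met
5. drug-loss surety bond $180,000 < $190,000 → not met
6. condition 'performs sterile compounding' holds; expired items on shelf 6 > 3 → not met
7. expired-stock purge 51 days ago vs limit 90 → met
8. prescription-monitoring upload 778 days ago vs limit 730 → not met
9. condition 'offers immunizations' holds; controlled-substance inventory 374 days ago vs limit 365 → not met
10. after-hours emergency contact absent → not met
Not met: 8 of 10

8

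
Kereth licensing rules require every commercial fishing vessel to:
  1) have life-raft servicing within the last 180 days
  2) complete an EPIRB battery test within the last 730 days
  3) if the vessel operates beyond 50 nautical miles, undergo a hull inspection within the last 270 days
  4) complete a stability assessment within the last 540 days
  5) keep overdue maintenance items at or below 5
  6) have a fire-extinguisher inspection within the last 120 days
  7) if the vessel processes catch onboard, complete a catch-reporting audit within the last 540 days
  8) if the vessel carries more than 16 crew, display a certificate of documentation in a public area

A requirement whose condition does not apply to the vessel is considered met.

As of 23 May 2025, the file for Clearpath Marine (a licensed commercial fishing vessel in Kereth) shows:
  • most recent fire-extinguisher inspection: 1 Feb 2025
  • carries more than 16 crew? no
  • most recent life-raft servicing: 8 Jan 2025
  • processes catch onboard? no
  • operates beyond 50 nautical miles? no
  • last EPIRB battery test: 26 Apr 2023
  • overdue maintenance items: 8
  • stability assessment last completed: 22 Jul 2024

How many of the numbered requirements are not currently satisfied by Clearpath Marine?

1. life-raft servicing 135 days ago vs limit 180 → met
2. EPIRB battery test 758 days ago vs limit 730 → not met
3. condition 'operates beyond 50 nautical miles' does not hold → requirement n/a → met
4. stability assessment 305 days ago vs limit 540 → met
5. overdue maintenance items 8 > 5 → not met
6. fire-extinguisher inspection 111 days ago vs limit 120 → met
7. condition 'processes catch onboard' does not hold → requirement n/a → met
8. condition 'carries more than 16 crew' does not hold → requirement n/a → met
Not met: 2 of 8

2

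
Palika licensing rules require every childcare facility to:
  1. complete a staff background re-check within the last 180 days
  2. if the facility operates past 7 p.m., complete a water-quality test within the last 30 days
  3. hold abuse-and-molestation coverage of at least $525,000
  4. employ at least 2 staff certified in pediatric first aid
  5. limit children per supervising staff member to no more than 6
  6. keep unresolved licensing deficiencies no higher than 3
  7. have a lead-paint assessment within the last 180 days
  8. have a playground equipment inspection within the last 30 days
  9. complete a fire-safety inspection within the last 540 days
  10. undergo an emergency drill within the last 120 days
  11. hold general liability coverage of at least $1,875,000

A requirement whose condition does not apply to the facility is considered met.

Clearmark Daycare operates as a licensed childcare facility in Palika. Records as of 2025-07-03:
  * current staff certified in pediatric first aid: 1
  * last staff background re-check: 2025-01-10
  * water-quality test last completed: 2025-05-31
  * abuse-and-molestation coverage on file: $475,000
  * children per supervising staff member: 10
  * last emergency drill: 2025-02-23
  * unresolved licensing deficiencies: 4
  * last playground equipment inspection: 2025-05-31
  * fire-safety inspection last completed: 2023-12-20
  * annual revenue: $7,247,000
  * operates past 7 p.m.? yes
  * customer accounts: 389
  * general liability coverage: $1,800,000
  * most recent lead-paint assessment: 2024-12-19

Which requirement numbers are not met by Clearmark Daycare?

1. staff background re-check 174 days ago vs limit 180 → met
2. condition 'operates past 7 p.m.' holds; water-quality test 33 days ago vs limit 30 → not met
3. abuse-and-molestation coverage $475,000 < $525,000 → not met
4. staff certified in pediatric first aid 1 < 2 → not met
5. children per supervising staff member 10 > 6 → not met
6. unresolved licensing deficiencies 4 > 3 → not met
7. lead-paint assessment 196 days ago vs limit 180 → not met
8. playground equipment inspection 33 days ago vs limit 30 → not met
9. fire-safety inspection 561 days ago vs limit 540 → not met
10. emergency drill 130 days ago vs limit 120 → not met
11. general liability coverage $1,800,000 < $1,875,000 → not met
Not met: 2, 3, 4, 5, 6, 7, 8, 9, 10, 11

2, 3, 4, 5, 6, 7, 8, 9, 10, 11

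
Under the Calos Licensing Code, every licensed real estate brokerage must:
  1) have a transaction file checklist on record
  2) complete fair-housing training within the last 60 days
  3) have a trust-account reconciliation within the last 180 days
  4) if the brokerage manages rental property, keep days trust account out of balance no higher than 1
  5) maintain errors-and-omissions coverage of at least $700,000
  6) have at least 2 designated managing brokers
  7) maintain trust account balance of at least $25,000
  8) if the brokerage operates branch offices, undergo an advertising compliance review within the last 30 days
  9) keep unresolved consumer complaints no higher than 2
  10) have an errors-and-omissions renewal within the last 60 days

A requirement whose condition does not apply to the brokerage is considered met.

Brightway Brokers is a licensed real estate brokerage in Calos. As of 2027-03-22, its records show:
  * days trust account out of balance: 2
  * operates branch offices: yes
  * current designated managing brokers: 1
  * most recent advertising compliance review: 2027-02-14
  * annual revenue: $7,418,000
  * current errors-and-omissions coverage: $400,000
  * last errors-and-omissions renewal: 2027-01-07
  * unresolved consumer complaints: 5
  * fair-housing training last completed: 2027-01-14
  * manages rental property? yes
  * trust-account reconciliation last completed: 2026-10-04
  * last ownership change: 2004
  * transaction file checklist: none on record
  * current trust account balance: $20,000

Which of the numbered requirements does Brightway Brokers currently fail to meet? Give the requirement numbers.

1, 2, 4, 5, 6, 7, 8, 9, 10

1. transaction file checklist absent → not met
2. fair-housing training 67 days ago vs limit 60 → not met
3. trust-account reconciliation 169 days ago vs limit 180 → met
4. condition 'manages rental property' holds; days trust account out of balance 2 > 1 → not met
5. errors-and-omissions coverage $400,000 < $700,000 → not met
6. designated managing brokers 1 < 2 → not met
7. trust account balance $20,000 < $25,000 → not met
8. condition 'operates branch offices' holds; advertising compliance review 36 days ago vs limit 30 → not met
9. unresolved consumer complaints 5 > 2 → not met
10. errors-and-omissions renewal 74 days ago vs limit 60 → not met
Not met: 1, 2, 4, 5, 6, 7, 8, 9, 10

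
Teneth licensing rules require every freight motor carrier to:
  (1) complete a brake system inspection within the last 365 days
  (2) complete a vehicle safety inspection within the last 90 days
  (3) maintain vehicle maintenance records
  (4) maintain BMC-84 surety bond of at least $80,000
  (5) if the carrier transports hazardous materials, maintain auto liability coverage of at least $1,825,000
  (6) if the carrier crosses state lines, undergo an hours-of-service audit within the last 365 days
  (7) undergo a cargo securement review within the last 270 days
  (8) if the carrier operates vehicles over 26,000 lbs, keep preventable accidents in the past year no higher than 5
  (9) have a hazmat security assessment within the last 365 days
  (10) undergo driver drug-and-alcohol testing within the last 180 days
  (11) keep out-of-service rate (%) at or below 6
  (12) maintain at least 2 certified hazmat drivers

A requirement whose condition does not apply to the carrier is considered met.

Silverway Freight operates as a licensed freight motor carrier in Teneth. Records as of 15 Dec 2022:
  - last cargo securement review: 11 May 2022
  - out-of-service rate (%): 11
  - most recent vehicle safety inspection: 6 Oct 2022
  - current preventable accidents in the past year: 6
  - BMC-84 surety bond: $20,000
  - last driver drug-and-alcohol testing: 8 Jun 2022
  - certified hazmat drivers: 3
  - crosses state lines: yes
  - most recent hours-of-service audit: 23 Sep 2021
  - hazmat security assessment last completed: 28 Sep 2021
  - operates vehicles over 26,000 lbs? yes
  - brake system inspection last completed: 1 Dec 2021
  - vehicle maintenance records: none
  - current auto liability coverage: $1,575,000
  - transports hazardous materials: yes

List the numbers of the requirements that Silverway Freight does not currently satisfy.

1. brake system inspection 379 days ago vs limit 365 → not met
2. vehicle safety inspection 70 days ago vs limit 90 → met
3. vehicle maintenance records absent → not met
4. BMC-84 surety bond $20,000 < $80,000 → not met
5. condition 'transports hazardous materials' holds; auto liability coverage $1,575,000 < $1,825,000 → not met
6. condition 'crosses state lines' holds; hours-of-service audit 448 days ago vs limit 365 → not met
7. cargo securement review 218 days ago vs limit 270 → met
8. condition 'operates vehicles over 26,000 lbs' holds; preventable accidents in the past year 6 > 5 → not met
9. hazmat security assessment 443 days ago vs limit 365 → not met
10. driver drug-and-alcohol testing 190 days ago vs limit 180 → not met
11. out-of-service rate (%) 11 > 6 → not met
12. certified hazmat drivers 3 ≥ 2 → met
Not met: 1, 3, 4, 5, 6, 8, 9, 10, 11

1, 3, 4, 5, 6, 8, 9, 10, 11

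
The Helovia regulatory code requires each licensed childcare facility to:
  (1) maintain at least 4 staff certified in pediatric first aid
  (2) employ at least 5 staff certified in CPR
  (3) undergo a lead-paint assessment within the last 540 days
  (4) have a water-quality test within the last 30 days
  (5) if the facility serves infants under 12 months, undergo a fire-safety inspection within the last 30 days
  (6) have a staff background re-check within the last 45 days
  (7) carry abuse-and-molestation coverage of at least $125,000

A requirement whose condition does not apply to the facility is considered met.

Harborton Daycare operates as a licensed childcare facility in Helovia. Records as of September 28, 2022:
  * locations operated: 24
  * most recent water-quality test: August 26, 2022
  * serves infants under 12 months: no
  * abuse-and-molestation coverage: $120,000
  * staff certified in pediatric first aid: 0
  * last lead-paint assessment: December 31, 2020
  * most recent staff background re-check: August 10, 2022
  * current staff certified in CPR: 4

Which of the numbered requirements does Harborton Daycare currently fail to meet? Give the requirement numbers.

1. staff certified in pediatric first aid 0 < 4 → not met
2. staff certified in CPR 4 < 5 → not met
3. lead-paint assessment 636 days ago vs limit 540 → not met
4. water-quality test 33 days ago vs limit 30 → not met
5. condition 'serves infants under 12 months' does not hold → requirement n/a → met
6. staff background re-check 49 days ago vs limit 45 → not met
7. abuse-and-molestation coverage $120,000 < $125,000 → not met
Not met: 1, 2, 3, 4, 6, 7

1, 2, 3, 4, 6, 7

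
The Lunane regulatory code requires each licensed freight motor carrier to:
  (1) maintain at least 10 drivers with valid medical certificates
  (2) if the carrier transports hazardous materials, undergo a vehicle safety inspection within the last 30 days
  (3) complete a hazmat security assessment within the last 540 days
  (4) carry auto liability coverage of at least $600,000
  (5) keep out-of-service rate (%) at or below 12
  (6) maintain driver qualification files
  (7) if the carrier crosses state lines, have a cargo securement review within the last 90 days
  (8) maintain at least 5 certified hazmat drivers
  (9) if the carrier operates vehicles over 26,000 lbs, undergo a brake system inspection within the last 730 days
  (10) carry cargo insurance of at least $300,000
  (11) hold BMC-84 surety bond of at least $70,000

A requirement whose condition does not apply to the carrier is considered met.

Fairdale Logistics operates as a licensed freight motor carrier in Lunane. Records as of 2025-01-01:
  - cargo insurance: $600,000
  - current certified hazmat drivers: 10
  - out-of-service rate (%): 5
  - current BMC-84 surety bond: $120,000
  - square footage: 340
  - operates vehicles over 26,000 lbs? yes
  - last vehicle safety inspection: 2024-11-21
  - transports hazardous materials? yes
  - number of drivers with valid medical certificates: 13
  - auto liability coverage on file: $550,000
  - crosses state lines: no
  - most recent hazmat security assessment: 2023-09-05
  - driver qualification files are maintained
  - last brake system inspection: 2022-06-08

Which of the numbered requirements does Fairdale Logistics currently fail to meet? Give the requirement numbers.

2, 4, 9

1. drivers with valid medical certificates 13 ≥ 10 → met
2. condition 'transports hazardous materials' holds; vehicle safety inspection 41 days ago vs limit 30 → not met
3. hazmat security assessment 484 days ago vs limit 540 → met
4. auto liability coverage $550,000 < $600,000 → not met
5. out-of-service rate (%) 5 ≤ 12 → met
6. driver qualification files present → met
7. condition 'crosses state lines' does not hold → requirement n/a → met
8. certified hazmat drivers 10 ≥ 5 → met
9. condition 'operates vehicles over 26,000 lbs' holds; brake system inspection 938 days ago vs limit 730 → not met
10. cargo insurance $600,000 ≥ $300,000 → met
11. BMC-84 surety bond $120,000 ≥ $70,000 → met
Not met: 2, 4, 9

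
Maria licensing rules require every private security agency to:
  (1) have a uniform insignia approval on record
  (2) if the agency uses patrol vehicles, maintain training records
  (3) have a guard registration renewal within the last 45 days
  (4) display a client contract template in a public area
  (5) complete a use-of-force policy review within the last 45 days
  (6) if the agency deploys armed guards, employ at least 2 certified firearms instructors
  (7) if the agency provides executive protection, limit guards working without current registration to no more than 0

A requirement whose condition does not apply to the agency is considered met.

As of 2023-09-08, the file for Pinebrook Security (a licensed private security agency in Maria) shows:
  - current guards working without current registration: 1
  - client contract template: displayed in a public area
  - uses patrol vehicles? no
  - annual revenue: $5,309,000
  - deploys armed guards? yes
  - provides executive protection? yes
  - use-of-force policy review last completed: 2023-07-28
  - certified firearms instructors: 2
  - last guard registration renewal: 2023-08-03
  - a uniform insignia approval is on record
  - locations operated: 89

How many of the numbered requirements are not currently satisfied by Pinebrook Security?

1

1. uniform insignia approval present → met
2. condition 'uses patrol vehicles' does not hold → requirement n/a → met
3. guard registration renewal 36 days ago vs limit 45 → met
4. client contract template present → met
5. use-of-force policy review 42 days ago vs limit 45 → met
6. condition 'deploys armed guards' holds; certified firearms instructors 2 ≥ 2 → met
7. condition 'provides executive protection' holds; guards working without current registration 1 > 0 → not met
Not met: 1 of 7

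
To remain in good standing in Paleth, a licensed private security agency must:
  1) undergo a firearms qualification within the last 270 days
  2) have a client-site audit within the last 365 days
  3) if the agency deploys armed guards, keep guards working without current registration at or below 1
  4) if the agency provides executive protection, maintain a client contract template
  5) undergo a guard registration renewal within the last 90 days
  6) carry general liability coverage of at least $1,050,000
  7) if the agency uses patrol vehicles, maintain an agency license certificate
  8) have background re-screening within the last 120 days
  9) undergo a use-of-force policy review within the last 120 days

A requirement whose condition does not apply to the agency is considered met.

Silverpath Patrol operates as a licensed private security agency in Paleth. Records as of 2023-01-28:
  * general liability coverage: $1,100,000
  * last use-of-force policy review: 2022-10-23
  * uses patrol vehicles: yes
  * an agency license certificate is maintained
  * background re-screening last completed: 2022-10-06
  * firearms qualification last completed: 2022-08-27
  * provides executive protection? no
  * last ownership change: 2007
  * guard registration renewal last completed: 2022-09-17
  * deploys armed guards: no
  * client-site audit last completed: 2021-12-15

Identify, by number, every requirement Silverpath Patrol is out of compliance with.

1. firearms qualification 154 days ago vs limit 270 → met
2. client-site audit 409 days ago vs limit 365 → not met
3. condition 'deploys armed guards' does not hold → requirement n/a → met
4. condition 'provides executive protection' does not hold → requirement n/a → met
5. guard registration renewal 133 days ago vs limit 90 → not met
6. general liability coverage $1,100,000 ≥ $1,050,000 → met
7. condition 'uses patrol vehicles' holds; agency license certificate present → met
8. background re-screening 114 days ago vs limit 120 → met
9. use-of-force policy review 97 days ago vs limit 120 → met
Not met: 2, 5

2, 5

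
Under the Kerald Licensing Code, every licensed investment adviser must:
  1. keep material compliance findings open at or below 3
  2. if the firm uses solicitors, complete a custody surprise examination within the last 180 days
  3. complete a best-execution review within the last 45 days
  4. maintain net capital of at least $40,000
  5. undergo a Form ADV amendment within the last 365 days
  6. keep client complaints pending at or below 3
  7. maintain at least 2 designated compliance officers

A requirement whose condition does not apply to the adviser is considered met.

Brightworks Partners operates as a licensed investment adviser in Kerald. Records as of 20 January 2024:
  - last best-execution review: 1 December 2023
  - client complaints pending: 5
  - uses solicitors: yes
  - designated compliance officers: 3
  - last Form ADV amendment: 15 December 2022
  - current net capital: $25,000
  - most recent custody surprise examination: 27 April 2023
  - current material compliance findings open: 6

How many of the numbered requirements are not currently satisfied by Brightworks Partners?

1. material compliance findings open 6 > 3 → not met
2. condition 'uses solicitors' holds; custody surprise examination 268 days ago vs limit 180 → not met
3. best-execution review 50 days ago vs limit 45 → not met
4. net capital $25,000 < $40,000 → not met
5. Form ADV amendment 401 days ago vs limit 365 → not met
6. client complaints pending 5 > 3 → not met
7. designated compliance officers 3 ≥ 2 → met
Not met: 6 of 7

6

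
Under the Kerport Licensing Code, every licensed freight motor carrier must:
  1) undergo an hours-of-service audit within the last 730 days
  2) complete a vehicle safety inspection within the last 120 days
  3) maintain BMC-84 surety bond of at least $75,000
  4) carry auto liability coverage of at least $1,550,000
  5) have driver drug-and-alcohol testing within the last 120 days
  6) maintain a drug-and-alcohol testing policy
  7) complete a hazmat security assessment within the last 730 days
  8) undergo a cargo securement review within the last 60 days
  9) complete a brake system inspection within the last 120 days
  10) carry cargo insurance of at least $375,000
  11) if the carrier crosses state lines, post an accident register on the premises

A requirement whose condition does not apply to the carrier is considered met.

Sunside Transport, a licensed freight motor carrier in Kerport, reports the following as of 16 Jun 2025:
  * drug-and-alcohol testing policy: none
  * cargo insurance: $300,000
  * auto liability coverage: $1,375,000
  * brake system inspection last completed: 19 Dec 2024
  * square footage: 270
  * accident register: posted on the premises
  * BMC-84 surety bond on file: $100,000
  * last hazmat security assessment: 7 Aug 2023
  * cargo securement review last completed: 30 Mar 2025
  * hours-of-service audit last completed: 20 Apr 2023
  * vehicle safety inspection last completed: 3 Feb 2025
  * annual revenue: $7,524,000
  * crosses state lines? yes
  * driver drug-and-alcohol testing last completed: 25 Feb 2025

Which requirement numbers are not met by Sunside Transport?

1. hours-of-service audit 788 days ago vs limit 730 → not met
2. vehicle safety inspection 133 days ago vs limit 120 → not met
3. BMC-84 surety bond $100,000 ≥ $75,000 → met
4. auto liability coverage $1,375,000 < $1,550,000 → not met
5. driver drug-and-alcohol testing 111 days ago vs limit 120 → met
6. drug-and-alcohol testing policy absent → not met
7. hazmat security assessment 679 days ago vs limit 730 → met
8. cargo securement review 78 days ago vs limit 60 → not met
9. brake system inspection 179 days ago vs limit 120 → not met
10. cargo insurance $300,000 < $375,000 → not met
11. condition 'crosses state lines' holds; accident register present → met
Not met: 1, 2, 4, 6, 8, 9, 10

1, 2, 4, 6, 8, 9, 10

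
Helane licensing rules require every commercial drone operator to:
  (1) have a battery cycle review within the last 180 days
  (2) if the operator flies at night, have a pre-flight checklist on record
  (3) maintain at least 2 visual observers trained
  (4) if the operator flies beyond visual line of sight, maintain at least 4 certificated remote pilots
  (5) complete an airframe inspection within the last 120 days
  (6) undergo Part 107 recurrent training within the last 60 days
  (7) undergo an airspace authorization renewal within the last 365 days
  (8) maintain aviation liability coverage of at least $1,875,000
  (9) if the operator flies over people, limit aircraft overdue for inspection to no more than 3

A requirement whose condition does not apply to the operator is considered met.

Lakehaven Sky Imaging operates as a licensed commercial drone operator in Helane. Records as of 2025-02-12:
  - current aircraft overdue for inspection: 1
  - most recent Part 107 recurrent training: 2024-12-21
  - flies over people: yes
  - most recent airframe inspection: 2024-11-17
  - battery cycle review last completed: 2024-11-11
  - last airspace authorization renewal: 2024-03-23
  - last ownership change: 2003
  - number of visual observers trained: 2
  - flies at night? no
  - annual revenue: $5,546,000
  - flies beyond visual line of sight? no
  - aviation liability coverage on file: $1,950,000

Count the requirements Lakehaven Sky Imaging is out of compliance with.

0

1. battery cycle review 93 days ago vs limit 180 → met
2. condition 'flies at night' does not hold → requirement n/a → met
3. visual observers trained 2 ≥ 2 → met
4. condition 'flies beyond visual line of sight' does not hold → requirement n/a → met
5. airframe inspection 87 days ago vs limit 120 → met
6. Part 107 recurrent training 53 days ago vs limit 60 → met
7. airspace authorization renewal 326 days ago vs limit 365 → met
8. aviation liability coverage $1,950,000 ≥ $1,875,000 → met
9. condition 'flies over people' holds; aircraft overdue for inspection 1 ≤ 3 → met
Not met: 0 of 9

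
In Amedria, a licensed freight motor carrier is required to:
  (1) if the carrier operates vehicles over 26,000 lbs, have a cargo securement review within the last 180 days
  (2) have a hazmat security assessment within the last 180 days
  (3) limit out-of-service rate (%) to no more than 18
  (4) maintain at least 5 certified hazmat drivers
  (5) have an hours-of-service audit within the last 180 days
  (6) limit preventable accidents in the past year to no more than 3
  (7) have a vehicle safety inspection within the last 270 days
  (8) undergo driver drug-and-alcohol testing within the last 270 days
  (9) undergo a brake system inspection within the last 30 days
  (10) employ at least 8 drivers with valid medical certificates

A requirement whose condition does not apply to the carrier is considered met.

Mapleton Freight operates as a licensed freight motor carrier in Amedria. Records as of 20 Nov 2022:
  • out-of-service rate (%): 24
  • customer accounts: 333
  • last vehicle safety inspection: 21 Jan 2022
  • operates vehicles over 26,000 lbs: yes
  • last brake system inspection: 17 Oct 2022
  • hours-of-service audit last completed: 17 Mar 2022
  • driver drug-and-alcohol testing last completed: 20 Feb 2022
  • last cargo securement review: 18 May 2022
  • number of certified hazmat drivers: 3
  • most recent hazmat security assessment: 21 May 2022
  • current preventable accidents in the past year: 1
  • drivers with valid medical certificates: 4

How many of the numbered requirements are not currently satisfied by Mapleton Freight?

1. condition 'operates vehicles over 26,000 lbs' holds; cargo securement review 186 days ago vs limit 180 → not met
2. hazmat security assessment 183 days ago vs limit 180 → not met
3. out-of-service rate (%) 24 > 18 → not met
4. certified hazmat drivers 3 < 5 → not met
5. hours-of-service audit 248 days ago vs limit 180 → not met
6. preventable accidents in the past year 1 ≤ 3 → met
7. vehicle safety inspection 303 days ago vs limit 270 → not met
8. driver drug-and-alcohol testing 273 days ago vs limit 270 → not met
9. brake system inspection 34 days ago vs limit 30 → not met
10. drivers with valid medical certificates 4 < 8 → not met
Not met: 9 of 10

9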